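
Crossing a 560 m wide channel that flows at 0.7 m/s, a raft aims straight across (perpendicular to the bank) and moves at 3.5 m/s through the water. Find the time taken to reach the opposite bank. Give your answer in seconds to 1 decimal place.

160.0 s

The component of the raft's velocity perpendicular to the bank is 3.5 m/s.
The flow acts along the bank and has no component across it.
Time = 560 / 3.500 = 160.000 s.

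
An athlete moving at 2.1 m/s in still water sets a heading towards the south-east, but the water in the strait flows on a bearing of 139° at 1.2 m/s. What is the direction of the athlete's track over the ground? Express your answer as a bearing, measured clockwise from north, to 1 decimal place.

136.5°

Taking east as x and north as y: velocity relative to the water = (1.485, -1.485) m/s; the water relative to ground = (0.787, -0.906) m/s.
Velocity relative to ground = (1.485, -1.485) + (0.787, -0.906) = (2.272, -2.391) m/s.
Bearing = atan2(2.27, -2.39) = 136.45° clockwise from north.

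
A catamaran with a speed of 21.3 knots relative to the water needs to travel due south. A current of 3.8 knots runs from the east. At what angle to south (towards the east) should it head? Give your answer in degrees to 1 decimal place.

10.3°

The current pushes perpendicular to the desired track; the heading must have a component into the current equal to 3.8 knots: 21.3 sin θ = 3.8.
sin θ = 0.1784, so θ = 10.277°.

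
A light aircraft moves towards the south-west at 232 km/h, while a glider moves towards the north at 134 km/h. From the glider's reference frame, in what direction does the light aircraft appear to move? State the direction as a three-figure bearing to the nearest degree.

209°

Taking east as x and north as y: light aircraft velocity = (-164.049, -164.049) km/h; glider velocity = (0.000, 134.000) km/h.
Velocity of light aircraft relative to glider = (-164.049, -164.049) − (0.000, 134.000) = (-164.049, -298.049) km/h.
Bearing = atan2(-164.05, -298.05) = 208.83° clockwise from north.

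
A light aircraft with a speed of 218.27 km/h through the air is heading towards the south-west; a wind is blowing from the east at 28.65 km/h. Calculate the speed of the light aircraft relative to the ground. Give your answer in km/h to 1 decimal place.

239.4 km/h

Taking east as x and north as y: velocity relative to the air = (-154.340, -154.340) km/h; the air relative to ground = (-28.650, 0.000) km/h.
Velocity relative to ground = (-154.340, -154.340) + (-28.650, 0.000) = (-182.990, -154.340) km/h.
Speed = |(-182.990, -154.340)| = 239.387 km/h.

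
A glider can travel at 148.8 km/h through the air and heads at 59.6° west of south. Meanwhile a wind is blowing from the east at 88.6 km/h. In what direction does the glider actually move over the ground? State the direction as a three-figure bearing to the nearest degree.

251°

Taking east as x and north as y: velocity relative to the air = (-128.342, -75.298) km/h; the air relative to ground = (-88.600, 0.000) km/h.
Velocity relative to ground = (-128.342, -75.298) + (-88.600, 0.000) = (-216.942, -75.298) km/h.
Bearing = atan2(-216.94, -75.30) = 250.86° clockwise from north.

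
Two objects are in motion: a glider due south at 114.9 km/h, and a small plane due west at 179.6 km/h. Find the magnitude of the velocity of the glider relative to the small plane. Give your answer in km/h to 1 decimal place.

Taking east as x and north as y: glider velocity = (0.000, -114.900) km/h; small plane velocity = (-179.600, 0.000) km/h.
Velocity of glider relative to small plane = (0.000, -114.900) − (-179.600, 0.000) = (179.600, -114.900) km/h.
Magnitude = |(179.600, -114.900)| = 213.209 km/h.

213.2 km/h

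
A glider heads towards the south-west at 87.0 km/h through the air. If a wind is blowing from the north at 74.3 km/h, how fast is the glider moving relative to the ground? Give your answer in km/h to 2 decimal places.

Taking east as x and north as y: velocity relative to the air = (-61.518, -61.518) km/h; the air relative to ground = (0.000, -74.300) km/h.
Velocity relative to ground = (-61.518, -61.518) + (0.000, -74.300) = (-61.518, -135.818) km/h.
Speed = |(-61.518, -135.818)| = 149.101 km/h.

149.10 km/h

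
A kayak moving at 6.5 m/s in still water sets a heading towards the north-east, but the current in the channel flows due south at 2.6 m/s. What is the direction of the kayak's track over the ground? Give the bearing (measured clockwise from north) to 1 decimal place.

Taking east as x and north as y: velocity relative to the water = (4.596, 4.596) m/s; the water relative to ground = (0.000, -2.600) m/s.
Velocity relative to ground = (4.596, 4.596) + (0.000, -2.600) = (4.596, 1.996) m/s.
Bearing = atan2(4.60, 2.00) = 66.52° clockwise from north.

066.5°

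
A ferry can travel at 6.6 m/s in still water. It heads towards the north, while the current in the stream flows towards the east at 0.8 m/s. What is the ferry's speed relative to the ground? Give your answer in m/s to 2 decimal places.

Taking east as x and north as y: velocity relative to the water = (0.000, 6.600) m/s; the water relative to ground = (0.800, 0.000) m/s.
Velocity relative to ground = (0.000, 6.600) + (0.800, 0.000) = (0.800, 6.600) m/s.
Speed = |(0.800, 6.600)| = 6.648 m/s.

6.65 m/s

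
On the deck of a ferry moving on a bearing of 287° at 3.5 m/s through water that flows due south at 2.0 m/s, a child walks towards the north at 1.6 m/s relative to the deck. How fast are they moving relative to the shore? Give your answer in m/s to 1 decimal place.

3.4 m/s

In east/north components (m/s): child relative to ferry = (0.000, 1.600); ferry relative to water = (-3.347, 1.023); water relative to ground = (0.000, -2.000).
Sum = (-3.347, 0.623) m/s.
Speed = |(-3.347, 0.623)| = 3.405 m/s.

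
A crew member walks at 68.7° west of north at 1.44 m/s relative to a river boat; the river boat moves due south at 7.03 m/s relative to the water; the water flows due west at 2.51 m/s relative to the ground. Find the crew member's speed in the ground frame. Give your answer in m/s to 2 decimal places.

In east/north components (m/s): crew member relative to river boat = (-1.342, 0.523); river boat relative to water = (0.000, -7.030); water relative to ground = (-2.510, 0.000).
Sum = (-3.852, -6.507) m/s.
Speed = |(-3.852, -6.507)| = 7.561 m/s.

7.56 m/s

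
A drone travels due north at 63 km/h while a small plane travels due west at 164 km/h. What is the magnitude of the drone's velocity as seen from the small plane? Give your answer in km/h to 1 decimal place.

Taking east as x and north as y: drone velocity = (0.000, 63.000) km/h; small plane velocity = (-164.000, 0.000) km/h.
Velocity of drone relative to small plane = (0.000, 63.000) − (-164.000, 0.000) = (164.000, 63.000) km/h.
Magnitude = |(164.000, 63.000)| = 175.684 km/h.

175.7 km/h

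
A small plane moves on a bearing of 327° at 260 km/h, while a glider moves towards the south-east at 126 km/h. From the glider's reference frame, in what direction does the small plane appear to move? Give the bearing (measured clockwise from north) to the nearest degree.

323°

Taking east as x and north as y: small plane velocity = (-141.606, 218.054) km/h; glider velocity = (89.095, -89.095) km/h.
Velocity of small plane relative to glider = (-141.606, 218.054) − (89.095, -89.095) = (-230.702, 307.150) km/h.
Bearing = atan2(-230.70, 307.15) = 323.09° clockwise from north.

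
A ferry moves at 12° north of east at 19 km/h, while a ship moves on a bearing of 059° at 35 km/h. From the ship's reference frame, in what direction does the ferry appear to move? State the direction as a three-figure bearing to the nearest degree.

Taking east as x and north as y: ferry velocity = (18.585, 3.950) km/h; ship velocity = (30.001, 18.026) km/h.
Velocity of ferry relative to ship = (18.585, 3.950) − (30.001, 18.026) = (-11.416, -14.076) km/h.
Bearing = atan2(-11.42, -14.08) = 219.04° clockwise from north.

219°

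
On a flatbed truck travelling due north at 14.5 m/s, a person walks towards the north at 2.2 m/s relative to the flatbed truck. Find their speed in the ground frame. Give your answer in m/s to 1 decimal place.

16.7 m/s

Taking east as x and north as y: flatbed truck velocity = (0.000, 14.500) m/s; person velocity relative to flatbed truck = (0.000, 2.200) m/s.
Velocity relative to ground = (0.000, 14.500) + (0.000, 2.200) = (0.000, 16.700) m/s.
Speed = |(0.000, 16.700)| = 16.700 m/s.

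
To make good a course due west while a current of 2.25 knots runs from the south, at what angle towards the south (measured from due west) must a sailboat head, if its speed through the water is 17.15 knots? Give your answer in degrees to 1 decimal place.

7.5°

The current pushes perpendicular to the desired track; the heading must have a component into the current equal to 2.25 knots: 17.15 sin θ = 2.25.
sin θ = 0.1312, so θ = 7.539°.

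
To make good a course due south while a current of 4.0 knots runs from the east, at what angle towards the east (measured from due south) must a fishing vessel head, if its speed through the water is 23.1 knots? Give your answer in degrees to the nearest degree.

10°

The current pushes perpendicular to the desired track; the heading must have a component into the current equal to 4.0 knots: 23.1 sin θ = 4.0.
sin θ = 0.1732, so θ = 9.972°.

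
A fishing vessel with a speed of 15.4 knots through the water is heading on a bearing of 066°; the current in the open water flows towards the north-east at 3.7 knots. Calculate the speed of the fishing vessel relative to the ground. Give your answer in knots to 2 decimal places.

Taking east as x and north as y: velocity relative to the water = (14.069, 6.264) knots; the water relative to ground = (2.616, 2.616) knots.
Velocity relative to ground = (14.069, 6.264) + (2.616, 2.616) = (16.685, 8.880) knots.
Speed = |(16.685, 8.880)| = 18.901 knots.

18.90 knots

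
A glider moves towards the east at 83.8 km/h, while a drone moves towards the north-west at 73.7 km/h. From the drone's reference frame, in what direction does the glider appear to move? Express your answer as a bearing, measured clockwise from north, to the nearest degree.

111°

Taking east as x and north as y: glider velocity = (83.800, 0.000) km/h; drone velocity = (-52.114, 52.114) km/h.
Velocity of glider relative to drone = (83.800, 0.000) − (-52.114, 52.114) = (135.914, -52.114) km/h.
Bearing = atan2(135.91, -52.11) = 110.98° clockwise from north.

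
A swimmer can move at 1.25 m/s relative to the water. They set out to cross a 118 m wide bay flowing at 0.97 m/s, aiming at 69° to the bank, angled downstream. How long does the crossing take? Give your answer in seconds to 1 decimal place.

The component of the swimmer's velocity perpendicular to the bank is 1.25 × sin 69° = 1.167 m/s.
The flow acts along the bank and has no component across it.
Time = 118 / 1.167 = 101.116 s.

101.1 s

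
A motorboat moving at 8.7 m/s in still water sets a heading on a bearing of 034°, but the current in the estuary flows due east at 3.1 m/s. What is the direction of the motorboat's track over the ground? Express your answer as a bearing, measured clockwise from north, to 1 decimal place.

Taking east as x and north as y: velocity relative to the water = (4.865, 7.213) m/s; the water relative to ground = (3.100, 0.000) m/s.
Velocity relative to ground = (4.865, 7.213) + (3.100, 0.000) = (7.965, 7.213) m/s.
Bearing = atan2(7.96, 7.21) = 47.84° clockwise from north.

047.8°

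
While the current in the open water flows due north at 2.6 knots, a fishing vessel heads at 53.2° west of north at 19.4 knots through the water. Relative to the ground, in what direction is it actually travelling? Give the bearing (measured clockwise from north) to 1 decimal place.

312.5°

Taking east as x and north as y: velocity relative to the water = (-15.534, 11.621) knots; the water relative to ground = (0.000, 2.600) knots.
Velocity relative to ground = (-15.534, 11.621) + (0.000, 2.600) = (-15.534, 14.221) knots.
Bearing = atan2(-15.53, 14.22) = 312.47° clockwise from north.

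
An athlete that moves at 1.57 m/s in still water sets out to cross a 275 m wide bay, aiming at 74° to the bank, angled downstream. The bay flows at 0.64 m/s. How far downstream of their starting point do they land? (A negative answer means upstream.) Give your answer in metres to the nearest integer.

195 m

Perpendicular speed = 1.509 m/s; crossing time = 275 / 1.509 = 182.218 s.
Net downstream speed = 1.073 m/s.
Drift = 1.073 × 182.218 = 195.475 m (downstream).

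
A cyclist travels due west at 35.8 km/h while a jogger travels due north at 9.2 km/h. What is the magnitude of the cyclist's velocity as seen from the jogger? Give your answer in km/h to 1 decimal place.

Taking east as x and north as y: cyclist velocity = (-35.800, 0.000) km/h; jogger velocity = (0.000, 9.200) km/h.
Velocity of cyclist relative to jogger = (-35.800, 0.000) − (0.000, 9.200) = (-35.800, -9.200) km/h.
Magnitude = |(-35.800, -9.200)| = 36.963 km/h.

37.0 km/h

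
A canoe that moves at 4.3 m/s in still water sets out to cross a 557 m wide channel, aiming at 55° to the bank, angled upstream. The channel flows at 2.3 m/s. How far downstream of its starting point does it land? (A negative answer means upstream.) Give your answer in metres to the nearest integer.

-26 m

Perpendicular speed = 3.522 m/s; crossing time = 557 / 3.522 = 158.133 s.
Net downstream speed = -0.166 m/s.
Drift = -0.166 × 158.133 = -26.310 m (upstream).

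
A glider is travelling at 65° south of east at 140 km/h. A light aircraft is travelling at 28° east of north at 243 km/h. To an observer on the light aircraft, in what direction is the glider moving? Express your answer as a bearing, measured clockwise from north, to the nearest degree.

189°

Taking east as x and north as y: glider velocity = (59.167, -126.883) km/h; light aircraft velocity = (114.082, 214.556) km/h.
Velocity of glider relative to light aircraft = (59.167, -126.883) − (114.082, 214.556) = (-54.915, -341.439) km/h.
Bearing = atan2(-54.92, -341.44) = 189.14° clockwise from north.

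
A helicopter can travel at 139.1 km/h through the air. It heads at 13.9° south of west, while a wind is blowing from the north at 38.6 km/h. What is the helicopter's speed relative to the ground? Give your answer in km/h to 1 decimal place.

Taking east as x and north as y: velocity relative to the air = (-135.027, -33.416) km/h; the air relative to ground = (0.000, -38.600) km/h.
Velocity relative to ground = (-135.027, -33.416) + (0.000, -38.600) = (-135.027, -72.016) km/h.
Speed = |(-135.027, -72.016)| = 153.031 km/h.

153.0 km/h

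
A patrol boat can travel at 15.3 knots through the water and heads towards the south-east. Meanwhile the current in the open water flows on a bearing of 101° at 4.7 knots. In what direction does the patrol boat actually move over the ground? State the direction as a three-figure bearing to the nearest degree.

127°

Taking east as x and north as y: velocity relative to the water = (10.819, -10.819) knots; the water relative to ground = (4.614, -0.897) knots.
Velocity relative to ground = (10.819, -10.819) + (4.614, -0.897) = (15.432, -11.716) knots.
Bearing = atan2(15.43, -11.72) = 127.20° clockwise from north.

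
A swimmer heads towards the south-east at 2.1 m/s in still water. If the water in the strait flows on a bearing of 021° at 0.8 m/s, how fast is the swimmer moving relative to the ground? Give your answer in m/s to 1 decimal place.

1.9 m/s

Taking east as x and north as y: velocity relative to the water = (1.485, -1.485) m/s; the water relative to ground = (0.287, 0.747) m/s.
Velocity relative to ground = (1.485, -1.485) + (0.287, 0.747) = (1.772, -0.738) m/s.
Speed = |(1.772, -0.738)| = 1.919 m/s.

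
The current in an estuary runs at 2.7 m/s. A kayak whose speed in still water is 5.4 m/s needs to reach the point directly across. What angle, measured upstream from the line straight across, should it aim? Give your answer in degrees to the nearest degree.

30°

To cancel the current, the upstream component of the kayak's velocity must equal the flow: 5.4 sin θ = 2.7.
sin θ = 2.7 / 5.4 = 0.5000.
θ = arcsin(0.5000) = 30.000°.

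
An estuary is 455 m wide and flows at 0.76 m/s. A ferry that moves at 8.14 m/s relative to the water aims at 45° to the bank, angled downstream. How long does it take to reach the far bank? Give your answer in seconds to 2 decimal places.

79.05 s

The component of the ferry's velocity perpendicular to the bank is 8.14 × sin 45° = 5.756 m/s.
The current is parallel to the bank, so it does not affect the crossing time.
Time = 455 / 5.756 = 79.050 s.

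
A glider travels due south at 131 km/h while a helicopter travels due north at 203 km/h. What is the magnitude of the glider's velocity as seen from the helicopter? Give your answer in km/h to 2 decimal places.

334.00 km/h

Taking east as x and north as y: glider velocity = (0.000, -131.000) km/h; helicopter velocity = (0.000, 203.000) km/h.
Velocity of glider relative to helicopter = (0.000, -131.000) − (0.000, 203.000) = (0.000, -334.000) km/h.
Magnitude = |(0.000, -334.000)| = 334.000 km/h.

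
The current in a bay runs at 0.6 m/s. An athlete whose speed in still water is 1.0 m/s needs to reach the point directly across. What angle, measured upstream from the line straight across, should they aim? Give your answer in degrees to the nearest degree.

To cancel the current, the upstream component of the athlete's velocity must equal the flow: 1.0 sin θ = 0.6.
sin θ = 0.6 / 1.0 = 0.6000.
θ = arcsin(0.6000) = 36.870°.

37°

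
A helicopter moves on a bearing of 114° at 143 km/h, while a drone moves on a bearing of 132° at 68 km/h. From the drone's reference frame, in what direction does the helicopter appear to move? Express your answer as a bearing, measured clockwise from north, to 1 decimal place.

099.0°

Taking east as x and north as y: helicopter velocity = (130.637, -58.163) km/h; drone velocity = (50.534, -45.501) km/h.
Velocity of helicopter relative to drone = (130.637, -58.163) − (50.534, -45.501) = (80.103, -12.662) km/h.
Bearing = atan2(80.10, -12.66) = 98.98° clockwise from north.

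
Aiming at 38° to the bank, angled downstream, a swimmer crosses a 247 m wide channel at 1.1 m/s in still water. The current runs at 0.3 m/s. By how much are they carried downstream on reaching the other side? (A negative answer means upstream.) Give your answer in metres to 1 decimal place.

425.6 m

Perpendicular speed = 0.677 m/s; crossing time = 247 / 0.677 = 364.722 s.
Net downstream speed = 1.167 m/s.
Drift = 1.167 × 364.722 = 425.562 m (downstream).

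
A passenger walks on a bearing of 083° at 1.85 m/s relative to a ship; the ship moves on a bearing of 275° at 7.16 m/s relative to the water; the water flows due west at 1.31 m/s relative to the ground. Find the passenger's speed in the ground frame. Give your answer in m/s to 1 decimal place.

In east/north components (m/s): passenger relative to ship = (1.836, 0.225); ship relative to water = (-7.133, 0.624); water relative to ground = (-1.310, 0.000).
Sum = (-6.607, 0.849) m/s.
Speed = |(-6.607, 0.849)| = 6.661 m/s.

6.7 m/s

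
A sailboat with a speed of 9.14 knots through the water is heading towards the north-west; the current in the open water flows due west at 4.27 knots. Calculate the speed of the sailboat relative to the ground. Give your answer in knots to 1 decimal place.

12.5 knots

Taking east as x and north as y: velocity relative to the water = (-6.463, 6.463) knots; the water relative to ground = (-4.270, 0.000) knots.
Velocity relative to ground = (-6.463, 6.463) + (-4.270, 0.000) = (-10.733, 6.463) knots.
Speed = |(-10.733, 6.463)| = 12.529 knots.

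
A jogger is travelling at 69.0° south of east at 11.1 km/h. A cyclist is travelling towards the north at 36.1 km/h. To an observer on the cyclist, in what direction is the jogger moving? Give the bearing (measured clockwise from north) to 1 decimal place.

Taking east as x and north as y: jogger velocity = (3.978, -10.363) km/h; cyclist velocity = (0.000, 36.100) km/h.
Velocity of jogger relative to cyclist = (3.978, -10.363) − (0.000, 36.100) = (3.978, -46.463) km/h.
Bearing = atan2(3.98, -46.46) = 175.11° clockwise from north.

175.1°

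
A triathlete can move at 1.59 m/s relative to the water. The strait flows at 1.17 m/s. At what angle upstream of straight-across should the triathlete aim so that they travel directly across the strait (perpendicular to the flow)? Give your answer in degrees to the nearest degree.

To cancel the current, the upstream component of the triathlete's velocity must equal the flow: 1.59 sin θ = 1.17.
sin θ = 1.17 / 1.59 = 0.7358.
θ = arcsin(0.7358) = 47.379°.

47°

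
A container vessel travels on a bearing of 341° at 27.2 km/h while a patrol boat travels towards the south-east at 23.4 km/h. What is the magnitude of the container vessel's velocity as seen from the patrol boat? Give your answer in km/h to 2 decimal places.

49.31 km/h

Taking east as x and north as y: container vessel velocity = (-8.855, 25.718) km/h; patrol boat velocity = (16.546, -16.546) km/h.
Velocity of container vessel relative to patrol boat = (-8.855, 25.718) − (16.546, -16.546) = (-25.402, 42.264) km/h.
Magnitude = |(-25.402, 42.264)| = 49.311 km/h.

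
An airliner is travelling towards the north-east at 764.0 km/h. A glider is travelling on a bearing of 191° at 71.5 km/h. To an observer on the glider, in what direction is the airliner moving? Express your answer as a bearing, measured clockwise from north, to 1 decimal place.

Taking east as x and north as y: airliner velocity = (540.230, 540.230) km/h; glider velocity = (-13.643, -70.186) km/h.
Velocity of airliner relative to glider = (540.230, 540.230) − (-13.643, -70.186) = (553.872, 610.416) km/h.
Bearing = atan2(553.87, 610.42) = 42.22° clockwise from north.

042.2°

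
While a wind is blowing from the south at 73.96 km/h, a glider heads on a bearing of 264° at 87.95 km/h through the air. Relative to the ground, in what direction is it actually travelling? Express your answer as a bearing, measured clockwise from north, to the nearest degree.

307°

Taking east as x and north as y: velocity relative to the air = (-87.468, -9.193) km/h; the air relative to ground = (0.000, 73.960) km/h.
Velocity relative to ground = (-87.468, -9.193) + (0.000, 73.960) = (-87.468, 64.767) km/h.
Bearing = atan2(-87.47, 64.77) = 306.52° clockwise from north.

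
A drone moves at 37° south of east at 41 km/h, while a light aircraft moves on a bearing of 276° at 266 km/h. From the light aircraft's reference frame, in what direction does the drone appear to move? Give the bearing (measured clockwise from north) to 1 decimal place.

100.0°

Taking east as x and north as y: drone velocity = (32.744, -24.674) km/h; light aircraft velocity = (-264.543, 27.805) km/h.
Velocity of drone relative to light aircraft = (32.744, -24.674) − (-264.543, 27.805) = (297.287, -52.479) km/h.
Bearing = atan2(297.29, -52.48) = 100.01° clockwise from north.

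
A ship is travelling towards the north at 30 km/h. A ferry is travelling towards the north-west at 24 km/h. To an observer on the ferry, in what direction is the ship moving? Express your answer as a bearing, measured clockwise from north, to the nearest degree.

Taking east as x and north as y: ship velocity = (0.000, 30.000) km/h; ferry velocity = (-16.971, 16.971) km/h.
Velocity of ship relative to ferry = (0.000, 30.000) − (-16.971, 16.971) = (16.971, 13.029) km/h.
Bearing = atan2(16.97, 13.03) = 52.48° clockwise from north.

052°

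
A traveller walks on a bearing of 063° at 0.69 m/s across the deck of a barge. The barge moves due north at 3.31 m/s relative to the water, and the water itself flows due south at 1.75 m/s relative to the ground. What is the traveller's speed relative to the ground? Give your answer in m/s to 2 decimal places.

1.97 m/s

In east/north components (m/s): traveller relative to barge = (0.615, 0.313); barge relative to water = (0.000, 3.310); water relative to ground = (0.000, -1.750).
Sum = (0.615, 1.873) m/s.
Speed = |(0.615, 1.873)| = 1.972 m/s.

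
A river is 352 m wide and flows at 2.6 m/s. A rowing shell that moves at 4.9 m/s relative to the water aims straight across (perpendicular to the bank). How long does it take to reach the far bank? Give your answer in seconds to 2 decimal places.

The component of the rowing shell's velocity perpendicular to the bank is 4.9 m/s.
Only the cross-stream component determines the crossing time; the current contributes nothing perpendicular to the bank.
Time = 352 / 4.900 = 71.837 s.

71.84 s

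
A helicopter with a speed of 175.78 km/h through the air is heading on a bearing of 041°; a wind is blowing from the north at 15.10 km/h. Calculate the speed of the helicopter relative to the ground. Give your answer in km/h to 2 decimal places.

164.68 km/h

Taking east as x and north as y: velocity relative to the air = (115.322, 132.663) km/h; the air relative to ground = (0.000, -15.100) km/h.
Velocity relative to ground = (115.322, 132.663) + (0.000, -15.100) = (115.322, 117.563) km/h.
Speed = |(115.322, 117.563)| = 164.682 km/h.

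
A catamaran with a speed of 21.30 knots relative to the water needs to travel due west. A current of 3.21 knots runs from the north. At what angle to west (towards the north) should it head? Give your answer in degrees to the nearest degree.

9°

The current pushes perpendicular to the desired track; the heading must have a component into the current equal to 3.21 knots: 21.30 sin θ = 3.21.
sin θ = 0.1507, so θ = 8.668°.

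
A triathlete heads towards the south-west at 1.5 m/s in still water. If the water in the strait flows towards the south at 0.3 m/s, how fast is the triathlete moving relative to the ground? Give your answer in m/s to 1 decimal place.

Taking east as x and north as y: velocity relative to the water = (-1.061, -1.061) m/s; the water relative to ground = (0.000, -0.300) m/s.
Velocity relative to ground = (-1.061, -1.061) + (0.000, -0.300) = (-1.061, -1.361) m/s.
Speed = |(-1.061, -1.361)| = 1.725 m/s.

1.7 m/s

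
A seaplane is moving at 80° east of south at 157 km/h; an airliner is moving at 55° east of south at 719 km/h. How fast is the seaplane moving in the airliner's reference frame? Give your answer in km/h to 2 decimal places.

580.51 km/h

Taking east as x and north as y: seaplane velocity = (154.615, -27.263) km/h; airliner velocity = (588.970, -412.401) km/h.
Velocity of seaplane relative to airliner = (154.615, -27.263) − (588.970, -412.401) = (-434.356, 385.139) km/h.
Magnitude = |(-434.356, 385.139)| = 580.514 km/h.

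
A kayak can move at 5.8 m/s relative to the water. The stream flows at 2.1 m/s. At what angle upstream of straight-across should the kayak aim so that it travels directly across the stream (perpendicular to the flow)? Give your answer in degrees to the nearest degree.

To cancel the current, the upstream component of the kayak's velocity must equal the flow: 5.8 sin θ = 2.1.
sin θ = 2.1 / 5.8 = 0.3621.
θ = arcsin(0.3621) = 21.227°.

21°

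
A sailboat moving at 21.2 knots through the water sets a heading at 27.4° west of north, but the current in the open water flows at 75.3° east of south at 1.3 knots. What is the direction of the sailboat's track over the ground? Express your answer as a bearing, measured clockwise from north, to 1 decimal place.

335.3°

Taking east as x and north as y: velocity relative to the water = (-9.756, 18.822) knots; the water relative to ground = (1.257, -0.330) knots.
Velocity relative to ground = (-9.756, 18.822) + (1.257, -0.330) = (-8.499, 18.492) knots.
Bearing = atan2(-8.50, 18.49) = 335.32° clockwise from north.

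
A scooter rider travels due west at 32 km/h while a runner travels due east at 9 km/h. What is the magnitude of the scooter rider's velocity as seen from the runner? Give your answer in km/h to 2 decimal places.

41.00 km/h

Taking east as x and north as y: scooter rider velocity = (-32.000, 0.000) km/h; runner velocity = (9.000, 0.000) km/h.
Velocity of scooter rider relative to runner = (-32.000, 0.000) − (9.000, 0.000) = (-41.000, 0.000) km/h.
Magnitude = |(-41.000, 0.000)| = 41.000 km/h.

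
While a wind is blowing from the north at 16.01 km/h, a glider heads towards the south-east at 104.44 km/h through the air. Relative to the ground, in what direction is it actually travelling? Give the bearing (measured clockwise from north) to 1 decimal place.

Taking east as x and north as y: velocity relative to the air = (73.850, -73.850) km/h; the air relative to ground = (0.000, -16.010) km/h.
Velocity relative to ground = (73.850, -73.850) + (0.000, -16.010) = (73.850, -89.860) km/h.
Bearing = atan2(73.85, -89.86) = 140.59° clockwise from north.

140.6°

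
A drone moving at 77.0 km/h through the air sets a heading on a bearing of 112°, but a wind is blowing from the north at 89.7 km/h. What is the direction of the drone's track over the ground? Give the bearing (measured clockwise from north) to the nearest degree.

149°

Taking east as x and north as y: velocity relative to the air = (71.393, -28.845) km/h; the air relative to ground = (0.000, -89.700) km/h.
Velocity relative to ground = (71.393, -28.845) + (0.000, -89.700) = (71.393, -118.545) km/h.
Bearing = atan2(71.39, -118.54) = 148.94° clockwise from north.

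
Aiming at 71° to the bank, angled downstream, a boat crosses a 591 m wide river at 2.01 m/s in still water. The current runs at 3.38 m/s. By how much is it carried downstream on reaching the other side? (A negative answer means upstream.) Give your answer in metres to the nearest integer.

Perpendicular speed = 1.900 m/s; crossing time = 591 / 1.900 = 310.972 s.
Net downstream speed = 4.034 m/s.
Drift = 4.034 × 310.972 = 1254.583 m (downstream).

1255 m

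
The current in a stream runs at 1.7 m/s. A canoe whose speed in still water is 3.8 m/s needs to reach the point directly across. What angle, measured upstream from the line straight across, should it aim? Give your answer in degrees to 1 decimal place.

26.6°

To cancel the current, the upstream component of the canoe's velocity must equal the flow: 3.8 sin θ = 1.7.
sin θ = 1.7 / 3.8 = 0.4474.
θ = arcsin(0.4474) = 26.575°.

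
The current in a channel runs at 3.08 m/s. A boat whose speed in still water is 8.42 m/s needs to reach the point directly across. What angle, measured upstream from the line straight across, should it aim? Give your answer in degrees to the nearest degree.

To cancel the current, the upstream component of the boat's velocity must equal the flow: 8.42 sin θ = 3.08.
sin θ = 3.08 / 8.42 = 0.3658.
θ = arcsin(0.3658) = 21.457°.

21°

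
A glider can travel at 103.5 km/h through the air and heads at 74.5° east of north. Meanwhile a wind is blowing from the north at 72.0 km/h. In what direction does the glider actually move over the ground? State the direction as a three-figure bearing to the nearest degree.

Taking east as x and north as y: velocity relative to the air = (99.736, 27.659) km/h; the air relative to ground = (0.000, -72.000) km/h.
Velocity relative to ground = (99.736, 27.659) + (0.000, -72.000) = (99.736, -44.341) km/h.
Bearing = atan2(99.74, -44.34) = 113.97° clockwise from north.

114°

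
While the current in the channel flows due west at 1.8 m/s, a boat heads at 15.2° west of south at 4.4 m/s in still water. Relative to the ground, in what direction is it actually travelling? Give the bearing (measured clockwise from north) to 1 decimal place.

214.8°

Taking east as x and north as y: velocity relative to the water = (-1.154, -4.246) m/s; the water relative to ground = (-1.800, 0.000) m/s.
Velocity relative to ground = (-1.154, -4.246) + (-1.800, 0.000) = (-2.954, -4.246) m/s.
Bearing = atan2(-2.95, -4.25) = 214.82° clockwise from north.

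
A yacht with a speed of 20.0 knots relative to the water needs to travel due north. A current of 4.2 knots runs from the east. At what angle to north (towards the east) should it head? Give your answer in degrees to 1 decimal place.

12.1°

The current pushes perpendicular to the desired track; the heading must have a component into the current equal to 4.2 knots: 20.0 sin θ = 4.2.
sin θ = 0.2100, so θ = 12.122°.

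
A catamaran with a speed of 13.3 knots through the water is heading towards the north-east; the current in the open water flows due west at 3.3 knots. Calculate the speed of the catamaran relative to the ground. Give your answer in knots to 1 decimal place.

Taking east as x and north as y: velocity relative to the water = (9.405, 9.405) knots; the water relative to ground = (-3.300, 0.000) knots.
Velocity relative to ground = (9.405, 9.405) + (-3.300, 0.000) = (6.105, 9.405) knots.
Speed = |(6.105, 9.405)| = 11.212 knots.

11.2 knots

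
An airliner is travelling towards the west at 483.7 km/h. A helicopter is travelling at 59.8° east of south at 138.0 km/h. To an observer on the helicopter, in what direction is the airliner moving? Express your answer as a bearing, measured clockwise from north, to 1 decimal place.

276.6°

Taking east as x and north as y: airliner velocity = (-483.700, 0.000) km/h; helicopter velocity = (119.270, -69.417) km/h.
Velocity of airliner relative to helicopter = (-483.700, 0.000) − (119.270, -69.417) = (-602.970, 69.417) km/h.
Bearing = atan2(-602.97, 69.42) = 276.57° clockwise from north.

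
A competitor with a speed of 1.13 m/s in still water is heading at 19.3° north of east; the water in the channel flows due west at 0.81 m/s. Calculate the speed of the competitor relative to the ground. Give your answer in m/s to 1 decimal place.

0.5 m/s

Taking east as x and north as y: velocity relative to the water = (1.066, 0.373) m/s; the water relative to ground = (-0.810, 0.000) m/s.
Velocity relative to ground = (1.066, 0.373) + (-0.810, 0.000) = (0.256, 0.373) m/s.
Speed = |(0.256, 0.373)| = 0.453 m/s.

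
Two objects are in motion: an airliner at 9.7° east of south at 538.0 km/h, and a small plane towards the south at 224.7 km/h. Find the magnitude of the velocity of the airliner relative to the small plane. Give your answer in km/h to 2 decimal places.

Taking east as x and north as y: airliner velocity = (90.647, -530.308) km/h; small plane velocity = (0.000, -224.700) km/h.
Velocity of airliner relative to small plane = (90.647, -530.308) − (0.000, -224.700) = (90.647, -305.608) km/h.
Magnitude = |(90.647, -305.608)| = 318.769 km/h.

318.77 km/h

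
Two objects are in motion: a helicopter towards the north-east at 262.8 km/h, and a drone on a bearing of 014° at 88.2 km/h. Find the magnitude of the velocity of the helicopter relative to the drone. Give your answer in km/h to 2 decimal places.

Taking east as x and north as y: helicopter velocity = (185.828, 185.828) km/h; drone velocity = (21.338, 85.580) km/h.
Velocity of helicopter relative to drone = (185.828, 185.828) − (21.338, 85.580) = (164.490, 100.248) km/h.
Magnitude = |(164.490, 100.248)| = 192.631 km/h.

192.63 km/h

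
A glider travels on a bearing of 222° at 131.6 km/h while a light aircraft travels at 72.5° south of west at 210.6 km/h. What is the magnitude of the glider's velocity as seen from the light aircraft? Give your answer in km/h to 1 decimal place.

Taking east as x and north as y: glider velocity = (-88.058, -97.798) km/h; light aircraft velocity = (-63.329, -200.853) km/h.
Velocity of glider relative to light aircraft = (-88.058, -97.798) − (-63.329, -200.853) = (-24.729, 103.055) km/h.
Magnitude = |(-24.729, 103.055)| = 105.980 km/h.

106.0 km/h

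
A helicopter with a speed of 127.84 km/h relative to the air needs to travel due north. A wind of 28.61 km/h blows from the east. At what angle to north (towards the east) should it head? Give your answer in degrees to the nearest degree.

13°

The wind pushes perpendicular to the desired track; the heading must have a component into the wind equal to 28.61 km/h: 127.84 sin θ = 28.61.
sin θ = 0.2238, so θ = 12.932°.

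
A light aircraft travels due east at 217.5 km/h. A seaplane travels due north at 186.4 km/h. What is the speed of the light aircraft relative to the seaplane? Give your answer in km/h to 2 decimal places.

Taking east as x and north as y: light aircraft velocity = (217.500, 0.000) km/h; seaplane velocity = (0.000, 186.400) km/h.
Velocity of light aircraft relative to seaplane = (217.500, 0.000) − (0.000, 186.400) = (217.500, -186.400) km/h.
Magnitude = |(217.500, -186.400)| = 286.446 km/h.

286.45 km/h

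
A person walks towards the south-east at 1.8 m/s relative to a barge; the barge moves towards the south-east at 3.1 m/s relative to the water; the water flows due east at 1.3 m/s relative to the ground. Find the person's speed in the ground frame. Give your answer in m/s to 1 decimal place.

In east/north components (m/s): person relative to barge = (1.273, -1.273); barge relative to water = (2.192, -2.192); water relative to ground = (1.300, 0.000).
Sum = (4.765, -3.465) m/s.
Speed = |(4.765, -3.465)| = 5.891 m/s.

5.9 m/s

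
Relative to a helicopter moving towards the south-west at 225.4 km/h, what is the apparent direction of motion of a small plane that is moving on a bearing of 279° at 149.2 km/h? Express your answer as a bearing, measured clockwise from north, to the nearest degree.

004°

Taking east as x and north as y: small plane velocity = (-147.363, 23.340) km/h; helicopter velocity = (-159.382, -159.382) km/h.
Velocity of small plane relative to helicopter = (-147.363, 23.340) − (-159.382, -159.382) = (12.019, 182.722) km/h.
Bearing = atan2(12.02, 182.72) = 3.76° clockwise from north.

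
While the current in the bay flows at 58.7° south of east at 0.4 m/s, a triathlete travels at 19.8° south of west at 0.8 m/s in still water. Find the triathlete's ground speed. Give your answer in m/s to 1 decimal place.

Taking east as x and north as y: velocity relative to the water = (-0.753, -0.271) m/s; the water relative to ground = (0.208, -0.342) m/s.
Velocity relative to ground = (-0.753, -0.271) + (0.208, -0.342) = (-0.545, -0.613) m/s.
Speed = |(-0.545, -0.613)| = 0.820 m/s.

0.8 m/s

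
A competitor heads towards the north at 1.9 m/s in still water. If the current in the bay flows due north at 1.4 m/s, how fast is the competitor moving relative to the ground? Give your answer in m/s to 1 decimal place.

Taking east as x and north as y: velocity relative to the water = (0.000, 1.900) m/s; the water relative to ground = (0.000, 1.400) m/s.
Velocity relative to ground = (0.000, 1.900) + (0.000, 1.400) = (0.000, 3.300) m/s.
Speed = |(0.000, 3.300)| = 3.300 m/s.

3.3 m/s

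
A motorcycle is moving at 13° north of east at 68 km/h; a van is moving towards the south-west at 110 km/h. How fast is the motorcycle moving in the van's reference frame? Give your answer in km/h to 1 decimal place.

171.5 km/h

Taking east as x and north as y: motorcycle velocity = (66.257, 15.297) km/h; van velocity = (-77.782, -77.782) km/h.
Velocity of motorcycle relative to van = (66.257, 15.297) − (-77.782, -77.782) = (144.039, 93.078) km/h.
Magnitude = |(144.039, 93.078)| = 171.496 km/h.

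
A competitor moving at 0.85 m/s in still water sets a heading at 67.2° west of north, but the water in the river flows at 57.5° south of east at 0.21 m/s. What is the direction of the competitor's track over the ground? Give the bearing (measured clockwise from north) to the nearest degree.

Taking east as x and north as y: velocity relative to the water = (-0.784, 0.329) m/s; the water relative to ground = (0.113, -0.177) m/s.
Velocity relative to ground = (-0.784, 0.329) + (0.113, -0.177) = (-0.671, 0.152) m/s.
Bearing = atan2(-0.67, 0.15) = 282.79° clockwise from north.

283°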